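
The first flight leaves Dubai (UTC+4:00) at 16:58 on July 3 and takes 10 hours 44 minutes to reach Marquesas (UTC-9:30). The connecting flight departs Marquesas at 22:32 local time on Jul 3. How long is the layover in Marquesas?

8 hours 20 minutes

Convert departure to UTC: 16:58 − 4:00 = 12:58 UTC on Jul 3.
Add 10 hours and 44 minutes flight time → 23:42 UTC.
Marquesas is UTC−9:30, so local arrival = 23:42 − 9:30 = 14:12 on Jul 3.
Layover = 22:32 − 14:12 = 8 hours 20 minutes.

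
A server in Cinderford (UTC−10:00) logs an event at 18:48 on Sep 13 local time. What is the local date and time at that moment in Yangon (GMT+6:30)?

In UTC: 18:48 + 10:00 = 04:48 on Sep 14.
Yangon is UTC+6:30: 04:48 + 6:30 = 11:18 on Sep 14.

11:18 on September 14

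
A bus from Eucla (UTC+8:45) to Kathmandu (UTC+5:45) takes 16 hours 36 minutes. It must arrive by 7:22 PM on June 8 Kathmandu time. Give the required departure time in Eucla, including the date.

5:46 AM on June 8

Target arrival in UTC: 7:22 PM − 5:45 = 1:37 PM on Jun 8.
Subtract 16 hours 36 minutes → departure 9:01 PM UTC on Jun 7.
Eucla is UTC+8:45: 9:01 PM + 8:45 = 5:46 AM on Jun 8.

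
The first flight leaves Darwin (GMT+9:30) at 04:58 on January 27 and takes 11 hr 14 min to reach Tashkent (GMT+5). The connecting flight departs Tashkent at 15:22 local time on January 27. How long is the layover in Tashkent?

Convert departure to UTC: 04:58 − 9:30 = 19:28 UTC on Jan 26.
Add 11 hours and 14 minutes flight time → 06:42 UTC (Jan 27).
Tashkent is UTC+5:00, so local arrival = 06:42 + 5:00 = 11:42 on Jan 27.
Layover = 15:22 − 11:42 = 3 hours 40 minutes.

3 hours 40 minutes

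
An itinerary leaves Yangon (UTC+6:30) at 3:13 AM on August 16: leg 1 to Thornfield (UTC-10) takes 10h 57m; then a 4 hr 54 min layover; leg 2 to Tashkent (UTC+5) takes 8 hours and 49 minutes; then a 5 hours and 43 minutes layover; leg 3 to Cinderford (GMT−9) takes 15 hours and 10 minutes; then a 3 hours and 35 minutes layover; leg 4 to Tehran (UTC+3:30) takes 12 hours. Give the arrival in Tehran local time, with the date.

1:21 PM on August 18

Convert departure to UTC: 3:13 AM − 6:30 = 8:43 PM UTC on Aug 15.
Add 10 hours and 57 minutes leg 1 → 7:40 AM UTC (Aug 16).
Add 4 hours 54 minutes layover in Thornfield → 12:34 PM UTC.
Add 8 hours 49 minutes leg 2 → 9:23 PM UTC.
Add 5 hours and 43 minutes layover in Tashkent → 3:06 AM UTC (Aug 17).
Add 15 hours and 10 minutes leg 3 → 6:16 PM UTC.
Add 3 hours 35 minutes layover in Cinderford → 9:51 PM UTC.
Add 12 hours leg 4 → 9:51 AM UTC (Aug 18).
Tehran is UTC+3:30, so local arrival = 9:51 AM + 3:30 = 1:21 PM on Aug 18.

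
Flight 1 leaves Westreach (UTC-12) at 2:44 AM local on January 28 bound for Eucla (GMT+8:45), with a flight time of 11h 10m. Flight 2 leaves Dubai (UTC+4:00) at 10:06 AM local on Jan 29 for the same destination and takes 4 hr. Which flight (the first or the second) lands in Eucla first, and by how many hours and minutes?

Flight 1 in UTC: 2:44 AM + 12:00 = 2:44 PM on Jan 28.
+11 hours and 10 minutes → arrive 1:54 AM UTC on Jan 29.
Flight 2 in UTC: 10:06 AM − 4:00 = 6:06 AM on Jan 29.
+4 hours → arrive 10:06 AM UTC on Jan 29.
Flight 1 lands earlier by 8 hours 12 minutes.

the first, by 8 hours 12 minutes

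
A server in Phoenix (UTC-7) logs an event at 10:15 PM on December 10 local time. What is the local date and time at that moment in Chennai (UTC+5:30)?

10:45 AM on December 11

Chennai is 12:30 ahead of Phoenix.
Shift by the zone difference: 10:15 PM + 12:30 = 10:45 AM on Dec 11 in Chennai.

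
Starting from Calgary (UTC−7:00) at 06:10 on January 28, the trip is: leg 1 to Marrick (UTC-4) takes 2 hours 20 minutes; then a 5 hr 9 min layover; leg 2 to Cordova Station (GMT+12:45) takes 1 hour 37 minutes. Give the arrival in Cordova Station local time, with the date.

11:01 on Jan 29

Convert departure to UTC: 06:10 + 7:00 = 13:10 UTC on Jan 28.
Add 2 hours 20 minutes leg 1 → 15:30 UTC.
Add 5 hours 9 minutes layover in Marrick → 20:39 UTC.
Add 1 hour and 37 minutes leg 2 → 22:16 UTC.
Cordova Station is UTC+12:45, so local arrival = 22:16 + 12:45 = 11:01 on Jan 29.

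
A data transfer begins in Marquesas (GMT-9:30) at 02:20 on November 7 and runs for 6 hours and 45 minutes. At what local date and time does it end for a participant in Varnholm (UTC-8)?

10:35 on November 7

Convert start to UTC: 02:20 + 9:30 = 11:50 UTC on Nov 7.
Add 6 hours 45 minutes duration → 18:35 UTC.
Varnholm is UTC−8:00, so local end time = 18:35 − 8:00 = 10:35 on Nov 7.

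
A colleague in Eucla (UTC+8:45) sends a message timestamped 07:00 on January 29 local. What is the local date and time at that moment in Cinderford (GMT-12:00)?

10:15 on January 28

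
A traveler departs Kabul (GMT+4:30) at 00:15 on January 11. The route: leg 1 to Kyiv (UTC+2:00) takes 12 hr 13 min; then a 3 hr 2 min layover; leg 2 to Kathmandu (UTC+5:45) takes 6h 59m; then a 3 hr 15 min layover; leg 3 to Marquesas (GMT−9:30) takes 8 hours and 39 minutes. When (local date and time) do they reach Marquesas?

20:23 on Jan 11

Convert departure to UTC: 00:15 − 4:30 = 19:45 UTC on Jan 10.
Add 12 hours 13 minutes leg 1 → 07:58 UTC (Jan 11).
Add 3 hours 2 minutes layover in Kyiv → 11:00 UTC.
Add 6 hours 59 minutes leg 2 → 17:59 UTC.
Add 3 hours 15 minutes layover in Kathmandu → 21:14 UTC.
Add 8 hours 39 minutes leg 3 → 05:53 UTC (Jan 12).
Marquesas is UTC−9:30, so local arrival = 05:53 − 9:30 = 20:23 on Jan 11.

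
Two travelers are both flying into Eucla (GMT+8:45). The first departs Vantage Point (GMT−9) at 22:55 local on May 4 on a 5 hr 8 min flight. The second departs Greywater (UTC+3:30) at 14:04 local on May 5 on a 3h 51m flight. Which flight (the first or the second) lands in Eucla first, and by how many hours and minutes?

Flight 1 in UTC: 22:55 + 9:00 = 07:55 on May 5.
+5 hours 8 minutes → arrive 13:03 UTC on May 5.
Flight 2 in UTC: 14:04 − 3:30 = 10:34 on May 5.
+3 hours and 51 minutes → arrive 14:25 UTC on May 5.
Flight 1 lands earlier by 1 hour 22 minutes.

the first, by 1 hour 22 minutes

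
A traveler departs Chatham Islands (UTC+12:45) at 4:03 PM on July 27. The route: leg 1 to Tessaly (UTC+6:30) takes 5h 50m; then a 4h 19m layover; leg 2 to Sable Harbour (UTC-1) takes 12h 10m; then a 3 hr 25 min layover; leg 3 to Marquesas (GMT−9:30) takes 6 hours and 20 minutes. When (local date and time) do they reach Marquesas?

Convert departure to UTC: 4:03 PM − 12:45 = 3:18 AM UTC on Jul 27.
Add 5 hours 50 minutes leg 1 → 9:08 AM UTC.
Add 4 hours 19 minutes layover in Tessaly → 1:27 PM UTC.
Add 12 hours and 10 minutes leg 2 → 1:37 AM UTC (Jul 28).
Add 3 hours 25 minutes layover in Sable Harbour → 5:02 AM UTC.
Add 6 hours and 20 minutes leg 3 → 11:22 AM UTC.
Marquesas is UTC−9:30, so local arrival = 11:22 AM − 9:30 = 1:52 AM on Jul 28.

1:52 AM on July 28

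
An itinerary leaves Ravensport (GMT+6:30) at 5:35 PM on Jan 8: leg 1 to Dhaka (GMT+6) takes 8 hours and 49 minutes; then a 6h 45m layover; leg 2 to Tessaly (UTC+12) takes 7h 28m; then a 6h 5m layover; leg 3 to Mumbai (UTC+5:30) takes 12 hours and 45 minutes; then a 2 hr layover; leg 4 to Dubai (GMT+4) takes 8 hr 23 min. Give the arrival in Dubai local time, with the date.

Convert departure to UTC: 5:35 PM − 6:30 = 11:05 AM UTC on Jan 8.
Add 8 hours and 49 minutes leg 1 → 7:54 PM UTC.
Add 6 hours 45 minutes layover in Dhaka → 2:39 AM UTC (Jan 9).
Add 7 hours and 28 minutes leg 2 → 10:07 AM UTC.
Add 6 hours 5 minutes layover in Tessaly → 4:12 PM UTC.
Add 12 hours and 45 minutes leg 3 → 4:57 AM UTC (Jan 10).
Add 2 hours layover in Mumbai → 6:57 AM UTC.
Add 8 hours 23 minutes leg 4 → 3:20 PM UTC.
Dubai is UTC+4:00, so local arrival = 3:20 PM + 4:00 = 7:20 PM on Jan 10.

7:20 PM on January 10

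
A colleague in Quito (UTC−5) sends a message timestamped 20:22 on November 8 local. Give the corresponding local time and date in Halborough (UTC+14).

15:22 on November 9

Halborough is 19:00 ahead of Quito.
Shift by the zone difference: 20:22 + 19:00 = 15:22 on Nov 9 in Halborough.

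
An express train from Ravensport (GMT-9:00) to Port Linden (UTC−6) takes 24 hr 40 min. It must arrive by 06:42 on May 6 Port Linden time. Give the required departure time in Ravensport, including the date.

03:02 on May 5

Target arrival in UTC: 06:42 + 6:00 = 12:42 on May 6.
Subtract 24 hours 40 minutes → departure 12:02 UTC on May 5.
Ravensport is UTC−9:00: 12:02 − 9:00 = 03:02 on May 5.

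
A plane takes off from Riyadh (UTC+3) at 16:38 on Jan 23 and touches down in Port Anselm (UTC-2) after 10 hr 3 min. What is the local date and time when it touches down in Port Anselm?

21:41 on Jan 23

Convert departure to UTC: 16:38 − 3:00 = 13:38 UTC on Jan 23.
Add 10 hours 3 minutes travel time → 23:41 UTC.
Port Anselm is UTC−2:00, so local arrival = 23:41 − 2:00 = 21:41 on Jan 23.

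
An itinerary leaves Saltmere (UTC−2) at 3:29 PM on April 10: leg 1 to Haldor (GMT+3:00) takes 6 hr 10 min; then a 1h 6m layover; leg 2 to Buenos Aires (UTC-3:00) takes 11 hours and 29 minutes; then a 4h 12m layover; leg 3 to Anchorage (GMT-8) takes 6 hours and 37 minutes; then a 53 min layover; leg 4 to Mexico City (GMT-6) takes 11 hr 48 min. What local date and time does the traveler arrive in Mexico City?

5:44 AM on April 12

Convert departure to UTC: 3:29 PM + 2:00 = 5:29 PM UTC on Apr 10.
Add 6 hours and 10 minutes leg 1 → 11:39 PM UTC.
Add 1 hour 6 minutes layover in Haldor → 12:45 AM UTC (Apr 11).
Add 11 hours and 29 minutes leg 2 → 12:14 PM UTC.
Add 4 hours and 12 minutes layover in Buenos Aires → 4:26 PM UTC.
Add 6 hours 37 minutes leg 3 → 11:03 PM UTC.
Add 53 minutes layover in Anchorage → 11:56 PM UTC.
Add 11 hours and 48 minutes leg 4 → 11:44 AM UTC (Apr 12).
Mexico City is UTC−6:00, so local arrival = 11:44 AM − 6:00 = 5:44 AM on Apr 12.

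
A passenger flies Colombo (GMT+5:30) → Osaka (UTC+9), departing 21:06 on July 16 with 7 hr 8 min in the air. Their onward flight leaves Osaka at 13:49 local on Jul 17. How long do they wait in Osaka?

6 hours 5 minutes

Convert departure to UTC: 21:06 − 5:30 = 15:36 UTC on Jul 16.
Add 7 hours 8 minutes flight time → 22:44 UTC.
Osaka is UTC+9:00, so local arrival = 22:44 + 9:00 = 07:44 on Jul 17.
Layover = 13:49 − 07:44 = 6 hours 5 minutes.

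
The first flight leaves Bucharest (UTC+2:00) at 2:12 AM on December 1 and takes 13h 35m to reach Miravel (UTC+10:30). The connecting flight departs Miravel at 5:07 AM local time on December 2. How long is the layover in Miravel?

4 hours 50 minutes

Convert departure to UTC: 2:12 AM − 2:00 = 12:12 AM UTC on Dec 1.
Add 13 hours 35 minutes flight time → 1:47 PM UTC.
Miravel is UTC+10:30, so local arrival = 1:47 PM + 10:30 = 12:17 AM on Dec 2.
Layover = 5:07 AM − 12:17 AM = 4 hours 50 minutes.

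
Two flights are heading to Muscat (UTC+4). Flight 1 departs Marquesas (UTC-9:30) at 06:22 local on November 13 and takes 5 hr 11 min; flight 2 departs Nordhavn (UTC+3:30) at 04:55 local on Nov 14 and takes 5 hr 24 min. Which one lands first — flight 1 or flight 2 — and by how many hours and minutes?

Flight 1 in UTC: 06:22 + 9:30 = 15:52 on Nov 13.
+5 hours 11 minutes → arrive 21:03 UTC on Nov 13.
Flight 2 in UTC: 04:55 − 3:30 = 01:25 on Nov 14.
+5 hours 24 minutes → arrive 06:49 UTC on Nov 14.
Flight 1 lands earlier by 9 hours 46 minutes.

the first, by 9 hours 46 minutes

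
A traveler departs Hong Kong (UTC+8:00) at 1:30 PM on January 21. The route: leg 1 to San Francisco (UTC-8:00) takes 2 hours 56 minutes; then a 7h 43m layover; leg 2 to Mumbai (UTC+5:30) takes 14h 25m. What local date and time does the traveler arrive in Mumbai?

Convert departure to UTC: 1:30 PM − 8:00 = 5:30 AM UTC on Jan 21.
Add 2 hours 56 minutes leg 1 → 8:26 AM UTC.
Add 7 hours and 43 minutes layover in San Francisco → 4:09 PM UTC.
Add 14 hours 25 minutes leg 2 → 6:34 AM UTC (Jan 22).
Mumbai is UTC+5:30, so local arrival = 6:34 AM + 5:30 = 12:04 PM on Jan 22.

12:04 PM on January 22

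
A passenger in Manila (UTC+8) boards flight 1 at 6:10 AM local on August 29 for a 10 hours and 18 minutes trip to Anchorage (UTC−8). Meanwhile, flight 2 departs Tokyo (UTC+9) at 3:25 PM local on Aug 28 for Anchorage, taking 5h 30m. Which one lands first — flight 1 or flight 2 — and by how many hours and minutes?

the second, by 20 hours 33 minutes

Flight 1 in UTC: 6:10 AM − 8:00 = 10:10 PM on Aug 28.
+10 hours and 18 minutes → arrive 8:28 AM UTC on Aug 29.
Flight 2 in UTC: 3:25 PM − 9:00 = 6:25 AM on Aug 28.
+5 hours 30 minutes → arrive 11:55 AM UTC on Aug 28.
Flight 2 lands earlier by 20 hours 33 minutes.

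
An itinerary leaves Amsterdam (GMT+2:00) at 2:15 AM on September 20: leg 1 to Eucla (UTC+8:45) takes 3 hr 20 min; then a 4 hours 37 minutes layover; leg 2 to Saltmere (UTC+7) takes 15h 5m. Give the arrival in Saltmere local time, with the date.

6:17 AM on Sep 21

Convert departure to UTC: 2:15 AM − 2:00 = 12:15 AM UTC on Sep 20.
Add 3 hours and 20 minutes leg 1 → 3:35 AM UTC.
Add 4 hours 37 minutes layover in Eucla → 8:12 AM UTC.
Add 15 hours and 5 minutes leg 2 → 11:17 PM UTC.
Saltmere is UTC+7:00, so local arrival = 11:17 PM + 7:00 = 6:17 AM on Sep 21.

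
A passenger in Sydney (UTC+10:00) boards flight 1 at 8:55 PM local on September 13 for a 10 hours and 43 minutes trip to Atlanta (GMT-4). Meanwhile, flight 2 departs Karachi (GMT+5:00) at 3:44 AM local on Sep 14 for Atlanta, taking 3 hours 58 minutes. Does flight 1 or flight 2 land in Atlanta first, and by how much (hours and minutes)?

the first, by 5 hours 4 minutes

Flight 1 in UTC: 8:55 PM − 10:00 = 10:55 AM on Sep 13.
+10 hours and 43 minutes → arrive 9:38 PM UTC on Sep 13.
Flight 2 in UTC: 3:44 AM − 5:00 = 10:44 PM on Sep 13.
+3 hours and 58 minutes → arrive 2:42 AM UTC on Sep 14.
Flight 1 lands earlier by 5 hours 4 minutes.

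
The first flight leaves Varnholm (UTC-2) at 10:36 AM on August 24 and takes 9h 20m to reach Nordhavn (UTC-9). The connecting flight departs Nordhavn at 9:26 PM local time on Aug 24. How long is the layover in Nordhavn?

8 hours 30 minutes

Convert departure to UTC: 10:36 AM + 2:00 = 12:36 PM UTC on Aug 24.
Add 9 hours and 20 minutes flight time → 9:56 PM UTC.
Nordhavn is UTC−9:00, so local arrival = 9:56 PM − 9:00 = 12:56 PM on Aug 24.
Layover = 9:26 PM − 12:56 PM = 8 hours 30 minutes.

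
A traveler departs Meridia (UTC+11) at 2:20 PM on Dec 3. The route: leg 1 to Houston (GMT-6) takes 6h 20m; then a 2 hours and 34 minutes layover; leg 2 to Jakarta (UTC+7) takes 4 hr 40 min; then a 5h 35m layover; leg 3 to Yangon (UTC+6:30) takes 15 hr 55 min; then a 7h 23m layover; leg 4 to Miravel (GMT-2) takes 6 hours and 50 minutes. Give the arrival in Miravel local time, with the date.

Convert departure to UTC: 2:20 PM − 11:00 = 3:20 AM UTC on Dec 3.
Add 6 hours and 20 minutes leg 1 → 9:40 AM UTC.
Add 2 hours and 34 minutes layover in Houston → 12:14 PM UTC.
Add 4 hours 40 minutes leg 2 → 4:54 PM UTC.
Add 5 hours 35 minutes layover in Jakarta → 10:29 PM UTC.
Add 15 hours 55 minutes leg 3 → 2:24 PM UTC (Dec 4).
Add 7 hours 23 minutes layover in Yangon → 9:47 PM UTC.
Add 6 hours and 50 minutes leg 4 → 4:37 AM UTC (Dec 5).
Miravel is UTC−2:00, so local arrival = 4:37 AM − 2:00 = 2:37 AM on Dec 5.

2:37 AM on Dec 5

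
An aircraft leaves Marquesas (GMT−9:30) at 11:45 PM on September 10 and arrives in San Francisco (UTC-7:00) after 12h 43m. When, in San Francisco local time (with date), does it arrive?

Convert departure to UTC: 11:45 PM + 9:30 = 9:15 AM UTC on Sep 11.
Add 12 hours 43 minutes travel time → 9:58 PM UTC.
San Francisco is UTC−7:00, so local arrival = 9:58 PM − 7:00 = 2:58 PM on Sep 11.

2:58 PM on Sep 11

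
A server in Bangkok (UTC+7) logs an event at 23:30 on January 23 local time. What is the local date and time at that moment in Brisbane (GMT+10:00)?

02:30 on January 24

Brisbane is 3:00 ahead of Bangkok.
Shift by the zone difference: 23:30 + 3:00 = 02:30 on Jan 24 in Brisbane.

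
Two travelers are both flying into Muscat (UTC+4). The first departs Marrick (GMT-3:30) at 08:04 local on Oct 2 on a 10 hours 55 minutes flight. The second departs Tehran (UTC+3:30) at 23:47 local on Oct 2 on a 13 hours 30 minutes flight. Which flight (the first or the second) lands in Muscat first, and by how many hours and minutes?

the first, by 11 hours 18 minutes

Flight 1 in UTC: 08:04 + 3:30 = 11:34 on Oct 2.
+10 hours 55 minutes → arrive 22:29 UTC on Oct 2.
Flight 2 in UTC: 23:47 − 3:30 = 20:17 on Oct 2.
+13 hours 30 minutes → arrive 09:47 UTC on Oct 3.
Flight 1 lands earlier by 11 hours 18 minutes.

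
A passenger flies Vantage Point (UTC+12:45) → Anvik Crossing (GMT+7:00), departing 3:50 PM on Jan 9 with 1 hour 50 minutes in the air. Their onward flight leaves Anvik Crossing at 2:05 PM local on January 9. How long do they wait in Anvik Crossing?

2 hours 10 minutes

Convert departure to UTC: 3:50 PM − 12:45 = 3:05 AM UTC on Jan 9.
Add 1 hour and 50 minutes flight time → 4:55 AM UTC.
Anvik Crossing is UTC+7:00, so local arrival = 4:55 AM + 7:00 = 11:55 AM on Jan 9.
Layover = 2:05 PM − 11:55 AM = 2 hours 10 minutes.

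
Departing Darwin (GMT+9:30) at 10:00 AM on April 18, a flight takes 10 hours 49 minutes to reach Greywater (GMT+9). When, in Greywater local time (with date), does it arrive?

Convert departure to UTC: 10:00 AM − 9:30 = 12:30 AM UTC on Apr 18.
Add 10 hours and 49 minutes travel time → 11:19 AM UTC.
Greywater is UTC+9:00, so local arrival = 11:19 AM + 9:00 = 8:19 PM on Apr 18.

8:19 PM on Apr 18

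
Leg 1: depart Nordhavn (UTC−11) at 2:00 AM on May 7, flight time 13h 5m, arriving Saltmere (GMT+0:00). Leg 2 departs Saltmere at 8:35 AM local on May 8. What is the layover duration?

Convert departure to UTC: 2:00 AM + 11:00 = 1:00 PM UTC on May 7.
Add 13 hours 5 minutes flight time → 2:05 AM UTC (May 8).
Saltmere is UTC+0, so local arrival is the same: 2:05 AM on May 8.
Layover = 8:35 AM − 2:05 AM = 6 hours 30 minutes.

6 hours 30 minutes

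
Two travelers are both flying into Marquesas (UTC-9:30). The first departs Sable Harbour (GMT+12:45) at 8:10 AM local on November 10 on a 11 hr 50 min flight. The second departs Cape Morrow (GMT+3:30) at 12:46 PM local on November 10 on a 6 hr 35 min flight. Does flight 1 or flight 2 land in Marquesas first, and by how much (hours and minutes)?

the first, by 8 hours 36 minutes

Flight 1 in UTC: 8:10 AM − 12:45 = 7:25 PM on Nov 9.
+11 hours and 50 minutes → arrive 7:15 AM UTC on Nov 10.
Flight 2 in UTC: 12:46 PM − 3:30 = 9:16 AM on Nov 10.
+6 hours 35 minutes → arrive 3:51 PM UTC on Nov 10.
Flight 1 lands earlier by 8 hours 36 minutes.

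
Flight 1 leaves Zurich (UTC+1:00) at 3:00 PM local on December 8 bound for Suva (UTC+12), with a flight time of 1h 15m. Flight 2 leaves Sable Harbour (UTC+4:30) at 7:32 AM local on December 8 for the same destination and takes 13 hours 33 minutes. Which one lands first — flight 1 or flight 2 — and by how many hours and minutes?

Flight 1 in UTC: 3:00 PM − 1:00 = 2:00 PM on Dec 8.
+1 hour 15 minutes → arrive 3:15 PM UTC on Dec 8.
Flight 2 in UTC: 7:32 AM − 4:30 = 3:02 AM on Dec 8.
+13 hours and 33 minutes → arrive 4:35 PM UTC on Dec 8.
Flight 1 lands earlier by 1 hour 20 minutes.

the first, by 1 hour 20 minutes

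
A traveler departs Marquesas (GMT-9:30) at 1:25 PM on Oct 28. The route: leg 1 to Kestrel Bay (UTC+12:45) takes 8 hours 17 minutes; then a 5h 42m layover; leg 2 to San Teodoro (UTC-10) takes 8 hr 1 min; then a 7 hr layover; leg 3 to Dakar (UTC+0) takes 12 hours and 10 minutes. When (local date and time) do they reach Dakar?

4:05 PM on Oct 30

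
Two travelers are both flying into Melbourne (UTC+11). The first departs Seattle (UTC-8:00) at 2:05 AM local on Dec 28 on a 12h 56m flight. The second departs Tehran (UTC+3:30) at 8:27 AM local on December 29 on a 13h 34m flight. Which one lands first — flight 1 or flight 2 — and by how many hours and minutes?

the first, by 19 hours 30 minutes

Flight 1 in UTC: 2:05 AM + 8:00 = 10:05 AM on Dec 28.
+12 hours 56 minutes → arrive 11:01 PM UTC on Dec 28.
Flight 2 in UTC: 8:27 AM − 3:30 = 4:57 AM on Dec 29.
+13 hours 34 minutes → arrive 6:31 PM UTC on Dec 29.
Flight 1 lands earlier by 19 hours 30 minutes.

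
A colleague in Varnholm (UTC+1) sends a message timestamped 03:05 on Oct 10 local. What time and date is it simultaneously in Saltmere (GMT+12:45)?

14:50 on Oct 10

In UTC: 03:05 − 1:00 = 02:05 on Oct 10.
Saltmere is UTC+12:45: 02:05 + 12:45 = 14:50 on Oct 10.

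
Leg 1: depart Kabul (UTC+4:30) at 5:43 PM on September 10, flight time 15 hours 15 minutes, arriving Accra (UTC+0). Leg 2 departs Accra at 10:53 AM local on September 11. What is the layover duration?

Convert departure to UTC: 5:43 PM − 4:30 = 1:13 PM UTC on Sep 10.
Add 15 hours 15 minutes flight time → 4:28 AM UTC (Sep 11).
Accra is UTC+0, so local arrival is the same: 4:28 AM on Sep 11.
Layover = 10:53 AM − 4:28 AM = 6 hours 25 minutes.

6 hours 25 minutes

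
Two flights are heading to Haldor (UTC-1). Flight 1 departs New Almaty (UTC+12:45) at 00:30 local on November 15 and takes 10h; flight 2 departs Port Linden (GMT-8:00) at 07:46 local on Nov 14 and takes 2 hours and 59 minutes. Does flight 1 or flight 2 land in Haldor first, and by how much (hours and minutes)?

Flight 1 in UTC: 00:30 − 12:45 = 11:45 on Nov 14.
+10 hours → arrive 21:45 UTC on Nov 14.
Flight 2 in UTC: 07:46 + 8:00 = 15:46 on Nov 14.
+2 hours and 59 minutes → arrive 18:45 UTC on Nov 14.
Flight 2 lands earlier by 3 hours.

the second, by 3 hours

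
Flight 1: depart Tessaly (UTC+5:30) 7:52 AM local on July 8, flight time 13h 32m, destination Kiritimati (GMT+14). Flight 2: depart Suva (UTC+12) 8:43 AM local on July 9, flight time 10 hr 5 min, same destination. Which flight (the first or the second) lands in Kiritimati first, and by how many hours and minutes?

the first, by 14 hours 54 minutes

Flight 1 in UTC: 7:52 AM − 5:30 = 2:22 AM on Jul 8.
+13 hours 32 minutes → arrive 3:54 PM UTC on Jul 8.
Flight 2 in UTC: 8:43 AM − 12:00 = 8:43 PM on Jul 8.
+10 hours and 5 minutes → arrive 6:48 AM UTC on Jul 9.
Flight 1 lands earlier by 14 hours 54 minutes.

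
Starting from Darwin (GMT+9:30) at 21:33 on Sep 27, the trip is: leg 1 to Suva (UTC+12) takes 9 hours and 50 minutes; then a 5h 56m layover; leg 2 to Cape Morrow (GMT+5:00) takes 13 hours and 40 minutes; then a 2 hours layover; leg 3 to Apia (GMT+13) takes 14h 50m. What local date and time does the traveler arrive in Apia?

23:19 on Sep 29

Convert departure to UTC: 21:33 − 9:30 = 12:03 UTC on Sep 27.
Add 9 hours 50 minutes leg 1 → 21:53 UTC.
Add 5 hours and 56 minutes layover in Suva → 03:49 UTC (Sep 28).
Add 13 hours and 40 minutes leg 2 → 17:29 UTC.
Add 2 hours layover in Cape Morrow → 19:29 UTC.
Add 14 hours and 50 minutes leg 3 → 10:19 UTC (Sep 29).
Apia is UTC+13:00, so local arrival = 10:19 + 13:00 = 23:19 on Sep 29.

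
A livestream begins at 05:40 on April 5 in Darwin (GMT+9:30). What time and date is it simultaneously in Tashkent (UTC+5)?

Tashkent is 4:30 behind Darwin.
Shift by the zone difference: 05:40 − 4:30 = 01:10 on Apr 5 in Tashkent.

01:10 on April 5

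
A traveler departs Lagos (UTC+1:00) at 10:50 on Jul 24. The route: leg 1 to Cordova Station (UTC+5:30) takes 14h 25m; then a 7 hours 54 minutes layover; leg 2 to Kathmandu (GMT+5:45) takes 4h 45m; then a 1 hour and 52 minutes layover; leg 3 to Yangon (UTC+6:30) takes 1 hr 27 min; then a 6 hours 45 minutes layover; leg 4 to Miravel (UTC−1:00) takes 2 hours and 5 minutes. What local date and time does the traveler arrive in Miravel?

00:03 on Jul 26

Convert departure to UTC: 10:50 − 1:00 = 09:50 UTC on Jul 24.
Add 14 hours and 25 minutes leg 1 → 00:15 UTC (Jul 25).
Add 7 hours 54 minutes layover in Cordova Station → 08:09 UTC.
Add 4 hours 45 minutes leg 2 → 12:54 UTC.
Add 1 hour and 52 minutes layover in Kathmandu → 14:46 UTC.
Add 1 hour and 27 minutes leg 3 → 16:13 UTC.
Add 6 hours 45 minutes layover in Yangon → 22:58 UTC.
Add 2 hours 5 minutes leg 4 → 01:03 UTC (Jul 26).
Miravel is UTC−1:00, so local arrival = 01:03 − 1:00 = 00:03 on Jul 26.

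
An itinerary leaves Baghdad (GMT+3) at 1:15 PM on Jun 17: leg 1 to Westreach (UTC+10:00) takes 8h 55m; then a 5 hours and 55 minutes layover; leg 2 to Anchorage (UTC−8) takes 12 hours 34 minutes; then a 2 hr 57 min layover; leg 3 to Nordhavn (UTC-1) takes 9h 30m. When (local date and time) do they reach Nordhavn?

1:06 AM on Jun 19

Convert departure to UTC: 1:15 PM − 3:00 = 10:15 AM UTC on Jun 17.
Add 8 hours and 55 minutes leg 1 → 7:10 PM UTC.
Add 5 hours and 55 minutes layover in Westreach → 1:05 AM UTC (Jun 18).
Add 12 hours 34 minutes leg 2 → 1:39 PM UTC.
Add 2 hours 57 minutes layover in Anchorage → 4:36 PM UTC.
Add 9 hours and 30 minutes leg 3 → 2:06 AM UTC (Jun 19).
Nordhavn is UTC−1:00, so local arrival = 2:06 AM − 1:00 = 1:06 AM on Jun 19.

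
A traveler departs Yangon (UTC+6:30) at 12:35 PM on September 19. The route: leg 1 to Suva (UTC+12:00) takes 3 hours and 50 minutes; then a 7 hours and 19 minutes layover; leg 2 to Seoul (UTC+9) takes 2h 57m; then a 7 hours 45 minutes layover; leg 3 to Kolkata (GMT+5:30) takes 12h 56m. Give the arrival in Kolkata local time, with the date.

10:22 PM on Sep 20

Convert departure to UTC: 12:35 PM − 6:30 = 6:05 AM UTC on Sep 19.
Add 3 hours 50 minutes leg 1 → 9:55 AM UTC.
Add 7 hours and 19 minutes layover in Suva → 5:14 PM UTC.
Add 2 hours and 57 minutes leg 2 → 8:11 PM UTC.
Add 7 hours and 45 minutes layover in Seoul → 3:56 AM UTC (Sep 20).
Add 12 hours 56 minutes leg 3 → 4:52 PM UTC.
Kolkata is UTC+5:30, so local arrival = 4:52 PM + 5:30 = 10:22 PM on Sep 20.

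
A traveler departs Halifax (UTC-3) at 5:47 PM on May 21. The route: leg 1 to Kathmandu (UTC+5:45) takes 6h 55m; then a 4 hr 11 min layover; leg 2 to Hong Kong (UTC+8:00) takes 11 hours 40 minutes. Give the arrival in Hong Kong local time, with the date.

Convert departure to UTC: 5:47 PM + 3:00 = 8:47 PM UTC on May 21.
Add 6 hours and 55 minutes leg 1 → 3:42 AM UTC (May 22).
Add 4 hours and 11 minutes layover in Kathmandu → 7:53 AM UTC.
Add 11 hours 40 minutes leg 2 → 7:33 PM UTC.
Hong Kong is UTC+8:00, so local arrival = 7:33 PM + 8:00 = 3:33 AM on May 23.

3:33 AM on May 23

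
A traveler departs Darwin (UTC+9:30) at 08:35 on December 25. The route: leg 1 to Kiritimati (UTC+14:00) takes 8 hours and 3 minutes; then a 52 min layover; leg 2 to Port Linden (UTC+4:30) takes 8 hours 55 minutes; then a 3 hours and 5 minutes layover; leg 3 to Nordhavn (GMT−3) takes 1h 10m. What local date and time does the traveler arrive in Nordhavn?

Convert departure to UTC: 08:35 − 9:30 = 23:05 UTC on Dec 24.
Add 8 hours and 3 minutes leg 1 → 07:08 UTC (Dec 25).
Add 52 minutes layover in Kiritimati → 08:00 UTC.
Add 8 hours 55 minutes leg 2 → 16:55 UTC.
Add 3 hours and 5 minutes layover in Port Linden → 20:00 UTC.
Add 1 hour and 10 minutes leg 3 → 21:10 UTC.
Nordhavn is UTC−3:00, so local arrival = 21:10 − 3:00 = 18:10 on Dec 25.

18:10 on December 25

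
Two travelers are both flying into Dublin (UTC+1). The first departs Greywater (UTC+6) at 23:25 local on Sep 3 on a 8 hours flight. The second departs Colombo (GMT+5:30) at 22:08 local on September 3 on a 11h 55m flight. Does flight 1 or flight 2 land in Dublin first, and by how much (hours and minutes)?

the first, by 3 hours 8 minutes

Flight 1 in UTC: 23:25 − 6:00 = 17:25 on Sep 3.
+8 hours → arrive 01:25 UTC on Sep 4.
Flight 2 in UTC: 22:08 − 5:30 = 16:38 on Sep 3.
+11 hours and 55 minutes → arrive 04:33 UTC on Sep 4.
Flight 1 lands earlier by 3 hours 8 minutes.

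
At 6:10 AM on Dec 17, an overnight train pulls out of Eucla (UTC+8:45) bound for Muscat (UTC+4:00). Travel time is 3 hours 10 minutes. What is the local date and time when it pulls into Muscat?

4:35 AM on December 17

Muscat is 4:45 behind Eucla.
After 3 hours 10 minutes it is 9:20 AM in Eucla.
Shift by the zone difference: 9:20 AM − 4:45 = 4:35 AM on Dec 17 in Muscat.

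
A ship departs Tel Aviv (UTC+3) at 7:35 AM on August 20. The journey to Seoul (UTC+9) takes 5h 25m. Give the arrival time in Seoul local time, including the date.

7:00 PM on August 20

Convert departure to UTC: 7:35 AM − 3:00 = 4:35 AM UTC on Aug 20.
Add 5 hours and 25 minutes travel time → 10:00 AM UTC.
Seoul is UTC+9:00, so local arrival = 10:00 AM + 9:00 = 7:00 PM on Aug 20.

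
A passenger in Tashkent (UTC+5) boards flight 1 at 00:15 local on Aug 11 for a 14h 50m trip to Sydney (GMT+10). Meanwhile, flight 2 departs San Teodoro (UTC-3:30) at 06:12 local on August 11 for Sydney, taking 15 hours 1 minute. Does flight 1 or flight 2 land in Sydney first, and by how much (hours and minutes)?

Flight 1 in UTC: 00:15 − 5:00 = 19:15 on Aug 10.
+14 hours and 50 minutes → arrive 10:05 UTC on Aug 11.
Flight 2 in UTC: 06:12 + 3:30 = 09:42 on Aug 11.
+15 hours and 1 minute → arrive 00:43 UTC on Aug 12.
Flight 1 lands earlier by 14 hours 38 minutes.

the first, by 14 hours 38 minutes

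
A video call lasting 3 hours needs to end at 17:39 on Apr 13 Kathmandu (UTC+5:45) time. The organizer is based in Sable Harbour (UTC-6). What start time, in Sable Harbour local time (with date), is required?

02:54 on April 13

Target end time in UTC: 17:39 − 5:45 = 11:54 on Apr 13.
Subtract 3 hours → start 08:54 UTC on Apr 13.
Sable Harbour is UTC−6:00: 08:54 − 6:00 = 02:54 on Apr 13.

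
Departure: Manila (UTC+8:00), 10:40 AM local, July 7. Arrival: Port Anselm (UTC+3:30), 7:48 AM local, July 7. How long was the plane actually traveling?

Departure in UTC: 10:40 AM − 8:00 = 2:40 AM on Jul 7.
Arrival in UTC: 7:48 AM − 3:30 = 4:18 AM on Jul 7.
Elapsed = 4:18 AM − 2:40 AM = 1 hour 38 minutes.

1 hour 38 minutes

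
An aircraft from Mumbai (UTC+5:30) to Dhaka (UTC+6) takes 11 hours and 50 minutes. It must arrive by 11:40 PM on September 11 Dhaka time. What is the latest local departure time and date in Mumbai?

Target arrival in UTC: 11:40 PM − 6:00 = 5:40 PM on Sep 11.
Subtract 11 hours and 50 minutes → departure 5:50 AM UTC on Sep 11.
Mumbai is UTC+5:30: 5:50 AM + 5:30 = 11:20 AM on Sep 11.

11:20 AM on September 11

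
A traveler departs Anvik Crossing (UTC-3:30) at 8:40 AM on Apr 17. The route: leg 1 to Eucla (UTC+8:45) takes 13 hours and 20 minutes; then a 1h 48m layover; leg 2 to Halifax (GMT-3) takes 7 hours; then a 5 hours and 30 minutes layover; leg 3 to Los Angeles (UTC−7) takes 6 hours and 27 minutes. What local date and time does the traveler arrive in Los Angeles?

3:15 PM on April 18

Convert departure to UTC: 8:40 AM + 3:30 = 12:10 PM UTC on Apr 17.
Add 13 hours 20 minutes leg 1 → 1:30 AM UTC (Apr 18).
Add 1 hour and 48 minutes layover in Eucla → 3:18 AM UTC.
Add 7 hours leg 2 → 10:18 AM UTC.
Add 5 hours 30 minutes layover in Halifax → 3:48 PM UTC.
Add 6 hours 27 minutes leg 3 → 10:15 PM UTC.
Los Angeles is UTC−7:00, so local arrival = 10:15 PM − 7:00 = 3:15 PM on Apr 18.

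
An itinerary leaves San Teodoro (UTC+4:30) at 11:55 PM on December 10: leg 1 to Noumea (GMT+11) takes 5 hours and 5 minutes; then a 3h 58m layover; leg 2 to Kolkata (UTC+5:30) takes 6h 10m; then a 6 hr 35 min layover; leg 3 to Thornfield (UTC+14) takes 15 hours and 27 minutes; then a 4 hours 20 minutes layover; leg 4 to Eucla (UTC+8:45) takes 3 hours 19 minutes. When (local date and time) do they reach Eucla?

Convert departure to UTC: 11:55 PM − 4:30 = 7:25 PM UTC on Dec 10.
Add 5 hours and 5 minutes leg 1 → 12:30 AM UTC (Dec 11).
Add 3 hours and 58 minutes layover in Noumea → 4:28 AM UTC.
Add 6 hours and 10 minutes leg 2 → 10:38 AM UTC.
Add 6 hours and 35 minutes layover in Kolkata → 5:13 PM UTC.
Add 15 hours 27 minutes leg 3 → 8:40 AM UTC (Dec 12).
Add 4 hours and 20 minutes layover in Thornfield → 1:00 PM UTC.
Add 3 hours 19 minutes leg 4 → 4:19 PM UTC.
Eucla is UTC+8:45, so local arrival = 4:19 PM + 8:45 = 1:04 AM on Dec 13.

1:04 AM on Dec 13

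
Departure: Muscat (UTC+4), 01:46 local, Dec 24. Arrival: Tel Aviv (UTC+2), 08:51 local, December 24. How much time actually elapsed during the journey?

9 hours 5 minutes

Departure in UTC: 01:46 − 4:00 = 21:46 on Dec 23.
Arrival in UTC: 08:51 − 2:00 = 06:51 on Dec 24.
Elapsed = 06:51 − 21:46 (+1 day) = 9 hours 5 minutes.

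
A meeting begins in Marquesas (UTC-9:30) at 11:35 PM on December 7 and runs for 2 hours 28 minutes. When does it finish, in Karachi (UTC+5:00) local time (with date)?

4:33 PM on December 8

Karachi is 14:30 ahead of Marquesas.
After 2 hours and 28 minutes it is 2:03 AM (Dec 8) in Marquesas.
Shift by the zone difference: 2:03 AM + 14:30 = 4:33 PM on Dec 8 in Karachi.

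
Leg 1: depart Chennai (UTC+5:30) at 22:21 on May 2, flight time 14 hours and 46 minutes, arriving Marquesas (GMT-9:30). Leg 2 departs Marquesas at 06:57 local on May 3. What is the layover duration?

Convert departure to UTC: 22:21 − 5:30 = 16:51 UTC on May 2.
Add 14 hours and 46 minutes flight time → 07:37 UTC (May 3).
Marquesas is UTC−9:30, so local arrival = 07:37 − 9:30 = 22:07 on May 2.
Layover = 06:57 − 22:07 (+1 day) = 8 hours 50 minutes.

8 hours 50 minutes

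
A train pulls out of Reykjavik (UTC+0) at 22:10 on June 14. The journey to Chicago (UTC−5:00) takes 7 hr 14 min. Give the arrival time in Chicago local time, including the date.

00:24 on Jun 15

Reykjavik is at UTC+0, so departure is already 22:10 UTC on Jun 14.
Add 7 hours and 14 minutes travel time → 05:24 UTC (Jun 15).
Chicago is UTC−5:00, so local arrival = 05:24 − 5:00 = 00:24 on Jun 15.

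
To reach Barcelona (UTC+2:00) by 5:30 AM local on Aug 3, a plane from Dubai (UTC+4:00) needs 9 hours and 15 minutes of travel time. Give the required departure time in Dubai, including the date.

Target arrival in UTC: 5:30 AM − 2:00 = 3:30 AM on Aug 3.
Subtract 9 hours 15 minutes → departure 6:15 PM UTC on Aug 2.
Dubai is UTC+4:00: 6:15 PM + 4:00 = 10:15 PM on Aug 2.

10:15 PM on August 2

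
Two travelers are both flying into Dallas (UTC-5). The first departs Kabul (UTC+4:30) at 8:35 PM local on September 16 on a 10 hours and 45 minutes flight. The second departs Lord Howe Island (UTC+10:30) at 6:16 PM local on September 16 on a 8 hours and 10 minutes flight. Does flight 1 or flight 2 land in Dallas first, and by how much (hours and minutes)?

the second, by 10 hours 54 minutes

Flight 1 in UTC: 8:35 PM − 4:30 = 4:05 PM on Sep 16.
+10 hours and 45 minutes → arrive 2:50 AM UTC on Sep 17.
Flight 2 in UTC: 6:16 PM − 10:30 = 7:46 AM on Sep 16.
+8 hours and 10 minutes → arrive 3:56 PM UTC on Sep 16.
Flight 2 lands earlier by 10 hours 54 minutes.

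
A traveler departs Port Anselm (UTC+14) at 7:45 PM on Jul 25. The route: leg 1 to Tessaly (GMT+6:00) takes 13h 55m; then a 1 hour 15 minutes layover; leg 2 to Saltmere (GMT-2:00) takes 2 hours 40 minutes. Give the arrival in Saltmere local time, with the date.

9:35 PM on July 25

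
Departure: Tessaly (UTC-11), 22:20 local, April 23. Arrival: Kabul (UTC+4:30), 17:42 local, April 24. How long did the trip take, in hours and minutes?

Departure in UTC: 22:20 + 11:00 = 09:20 on Apr 24.
Arrival in UTC: 17:42 − 4:30 = 13:12 on Apr 24.
Elapsed = 13:12 − 09:20 = 3 hours 52 minutes.

3 hours 52 minutes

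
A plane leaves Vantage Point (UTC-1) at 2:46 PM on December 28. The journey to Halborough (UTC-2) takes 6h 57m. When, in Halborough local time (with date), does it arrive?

Convert departure to UTC: 2:46 PM + 1:00 = 3:46 PM UTC on Dec 28.
Add 6 hours 57 minutes travel time → 10:43 PM UTC.
Halborough is UTC−2:00, so local arrival = 10:43 PM − 2:00 = 8:43 PM on Dec 28.

8:43 PM on December 28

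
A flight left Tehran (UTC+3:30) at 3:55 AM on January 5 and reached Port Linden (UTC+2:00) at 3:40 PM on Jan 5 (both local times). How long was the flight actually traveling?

13 hours 15 minutes

Departure in UTC: 3:55 AM − 3:30 = 12:25 AM on Jan 5.
Arrival in UTC: 3:40 PM − 2:00 = 1:40 PM on Jan 5.
Elapsed = 1:40 PM − 12:25 AM = 13 hours 15 minutes.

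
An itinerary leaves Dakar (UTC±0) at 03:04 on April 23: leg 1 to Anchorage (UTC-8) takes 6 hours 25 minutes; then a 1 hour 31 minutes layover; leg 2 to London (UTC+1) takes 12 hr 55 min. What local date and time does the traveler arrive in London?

00:55 on April 24

Dakar is at UTC+0, so departure is already 03:04 UTC on Apr 23.
Add 6 hours and 25 minutes leg 1 → 09:29 UTC.
Add 1 hour 31 minutes layover in Anchorage → 11:00 UTC.
Add 12 hours and 55 minutes leg 2 → 23:55 UTC.
London is UTC+1:00, so local arrival = 23:55 + 1:00 = 00:55 on Apr 24.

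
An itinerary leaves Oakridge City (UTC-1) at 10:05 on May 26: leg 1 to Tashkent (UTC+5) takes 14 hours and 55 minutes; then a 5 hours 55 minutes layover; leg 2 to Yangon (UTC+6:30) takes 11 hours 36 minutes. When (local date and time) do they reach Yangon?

02:01 on May 28

Convert departure to UTC: 10:05 + 1:00 = 11:05 UTC on May 26.
Add 14 hours and 55 minutes leg 1 → 02:00 UTC (May 27).
Add 5 hours 55 minutes layover in Tashkent → 07:55 UTC.
Add 11 hours and 36 minutes leg 2 → 19:31 UTC.
Yangon is UTC+6:30, so local arrival = 19:31 + 6:30 = 02:01 on May 28.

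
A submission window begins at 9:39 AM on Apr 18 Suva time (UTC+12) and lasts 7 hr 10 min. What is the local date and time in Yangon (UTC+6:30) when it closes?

Convert start to UTC: 9:39 AM − 12:00 = 9:39 PM UTC on Apr 17.
Add 7 hours 10 minutes duration → 4:49 AM UTC (Apr 18).
Yangon is UTC+6:30, so local end time = 4:49 AM + 6:30 = 11:19 AM on Apr 18.

11:19 AM on April 18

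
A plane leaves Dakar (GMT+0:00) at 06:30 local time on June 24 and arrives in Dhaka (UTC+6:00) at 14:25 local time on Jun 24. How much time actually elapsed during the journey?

Dhaka is 6:00 ahead of Dakar.
Clock-face elapsed time (ignoring zones) is 7 hours 55 minutes.
Actual elapsed = 7 hours 55 minutes − 6:00 = 1 hour 55 minutes.

1 hour 55 minutes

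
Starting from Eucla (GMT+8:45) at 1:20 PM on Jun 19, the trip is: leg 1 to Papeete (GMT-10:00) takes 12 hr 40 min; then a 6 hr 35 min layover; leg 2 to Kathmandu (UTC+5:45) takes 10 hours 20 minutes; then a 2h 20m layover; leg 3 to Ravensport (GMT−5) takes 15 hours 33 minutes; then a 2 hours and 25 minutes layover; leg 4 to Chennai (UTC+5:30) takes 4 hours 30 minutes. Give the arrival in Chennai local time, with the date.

4:28 PM on June 21

Convert departure to UTC: 1:20 PM − 8:45 = 4:35 AM UTC on Jun 19.
Add 12 hours and 40 minutes leg 1 → 5:15 PM UTC.
Add 6 hours 35 minutes layover in Papeete → 11:50 PM UTC.
Add 10 hours and 20 minutes leg 2 → 10:10 AM UTC (Jun 20).
Add 2 hours 20 minutes layover in Kathmandu → 12:30 PM UTC.
Add 15 hours and 33 minutes leg 3 → 4:03 AM UTC (Jun 21).
Add 2 hours and 25 minutes layover in Ravensport → 6:28 AM UTC.
Add 4 hours 30 minutes leg 4 → 10:58 AM UTC.
Chennai is UTC+5:30, so local arrival = 10:58 AM + 5:30 = 4:28 PM on Jun 21.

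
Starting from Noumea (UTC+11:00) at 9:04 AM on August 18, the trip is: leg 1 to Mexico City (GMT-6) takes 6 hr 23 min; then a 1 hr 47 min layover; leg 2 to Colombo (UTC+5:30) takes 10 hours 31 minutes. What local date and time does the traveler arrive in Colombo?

10:15 PM on Aug 18

Convert departure to UTC: 9:04 AM − 11:00 = 10:04 PM UTC on Aug 17.
Add 6 hours 23 minutes leg 1 → 4:27 AM UTC (Aug 18).
Add 1 hour 47 minutes layover in Mexico City → 6:14 AM UTC.
Add 10 hours and 31 minutes leg 2 → 4:45 PM UTC.
Colombo is UTC+5:30, so local arrival = 4:45 PM + 5:30 = 10:15 PM on Aug 18.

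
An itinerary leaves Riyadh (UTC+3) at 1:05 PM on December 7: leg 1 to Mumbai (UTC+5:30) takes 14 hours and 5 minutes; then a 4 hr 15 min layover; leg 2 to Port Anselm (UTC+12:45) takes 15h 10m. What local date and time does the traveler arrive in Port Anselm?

Convert departure to UTC: 1:05 PM − 3:00 = 10:05 AM UTC on Dec 7.
Add 14 hours and 5 minutes leg 1 → 12:10 AM UTC (Dec 8).
Add 4 hours 15 minutes layover in Mumbai → 4:25 AM UTC.
Add 15 hours 10 minutes leg 2 → 7:35 PM UTC.
Port Anselm is UTC+12:45, so local arrival = 7:35 PM + 12:45 = 8:20 AM on Dec 9.

8:20 AM on Dec 9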